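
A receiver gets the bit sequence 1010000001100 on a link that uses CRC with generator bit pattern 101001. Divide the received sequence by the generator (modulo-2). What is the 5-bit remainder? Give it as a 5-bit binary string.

00001

Modulo-2 division of 1010000001100 by 101001:
  pos 0: 101000 XOR 101001 = 000001
  pos 5: 100011 XOR 101001 = 001010
  pos 7: 101000 XOR 101001 = 000001
Remainder = 00001 (nonzero — an error is detected).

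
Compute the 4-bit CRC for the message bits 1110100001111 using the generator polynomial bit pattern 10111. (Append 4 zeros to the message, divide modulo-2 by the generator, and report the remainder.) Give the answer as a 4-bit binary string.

Append 4 zeros: 11101000011110000. Divide by 10111 (XOR where the leading bit is 1):
  pos 0: 11101 XOR 10111 = 01010
  pos 1: 10100 XOR 10111 = 00011
  pos 4: 11000 XOR 10111 = 01111
  pos 5: 11111 XOR 10111 = 01000
  pos 6: 10001 XOR 10111 = 00110
  pos 8: 11011 XOR 10111 = 01100
  pos 9: 11000 XOR 10111 = 01111
  pos 10: 11110 XOR 10111 = 01001
  pos 11: 10010 XOR 10111 = 00101
Remainder (last 4 bits) = 1010. This is the CRC / FCS.

1010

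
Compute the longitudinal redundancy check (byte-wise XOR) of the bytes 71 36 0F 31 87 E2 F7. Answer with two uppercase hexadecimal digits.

XOR the bytes together:
  start with 0x71
  0x71 ⊕ 0x36 = 0x47
  0x47 ⊕ 0x0F = 0x48
  0x48 ⊕ 0x31 = 0x79
  0x79 ⊕ 0x87 = 0xFE
  0xFE ⊕ 0xE2 = 0x1C
  0x1C ⊕ 0xF7 = 0xEB

EB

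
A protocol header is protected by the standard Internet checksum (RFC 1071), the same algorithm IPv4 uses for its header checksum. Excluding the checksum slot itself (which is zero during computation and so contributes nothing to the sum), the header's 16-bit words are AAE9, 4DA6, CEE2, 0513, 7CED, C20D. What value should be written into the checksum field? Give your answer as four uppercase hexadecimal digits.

One's-complement addition (fold any carry out of bit 15 back into bit 0):
  0xAAE9 + 0x4DA6 = 0x0F88F
  0xF88F + 0xCEE2 = 0x1C771 → wrap carry → 0xC772
  0xC772 + 0x0513 = 0x0CC85
  0xCC85 + 0x7CED = 0x14972 → wrap carry → 0x4973
  0x4973 + 0xC20D = 0x10B80 → wrap carry → 0x0B81
One's-complement sum = 0x0B81.
Checksum = ~0x0B81 & 0xFFFF = 0xF47E.

F47E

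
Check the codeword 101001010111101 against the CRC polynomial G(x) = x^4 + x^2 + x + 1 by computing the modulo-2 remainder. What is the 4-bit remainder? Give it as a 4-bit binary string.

1110

Modulo-2 division of 101001010111101 by 10111:
  pos 0: 10100 XOR 10111 = 00011
  pos 3: 11101 XOR 10111 = 01010
  pos 4: 10100 XOR 10111 = 00011
  pos 7: 11111 XOR 10111 = 01000
  pos 8: 10001 XOR 10111 = 00110
  pos 10: 11001 XOR 10111 = 01110
Remainder = 1110 (nonzero — an error is detected).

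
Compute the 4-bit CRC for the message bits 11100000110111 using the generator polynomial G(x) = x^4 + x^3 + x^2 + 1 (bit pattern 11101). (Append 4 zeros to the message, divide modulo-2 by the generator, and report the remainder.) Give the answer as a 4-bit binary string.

1100

Append 4 zeros: 111000001101110000. Divide by 11101 (XOR where the leading bit is 1):
  pos 0: 11100 XOR 11101 = 00001
  pos 4: 10001 XOR 11101 = 01100
  pos 5: 11001 XOR 11101 = 00100
  pos 7: 10001 XOR 11101 = 01100
  pos 8: 11001 XOR 11101 = 00100
  pos 10: 10010 XOR 11101 = 01111
  pos 11: 11110 XOR 11101 = 00011
Remainder (last 4 bits) = 1100. This is the CRC / FCS.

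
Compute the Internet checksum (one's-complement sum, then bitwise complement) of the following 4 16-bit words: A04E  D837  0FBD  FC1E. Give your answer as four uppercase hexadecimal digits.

One's-complement addition (fold any carry out of bit 15 back into bit 0):
  0xA04E + 0xD837 = 0x17885 → wrap carry → 0x7886
  0x7886 + 0x0FBD = 0x08843
  0x8843 + 0xFC1E = 0x18461 → wrap carry → 0x8462
One's-complement sum = 0x8462.
Checksum = ~0x8462 & 0xFFFF = 0x7B9D.

7B9D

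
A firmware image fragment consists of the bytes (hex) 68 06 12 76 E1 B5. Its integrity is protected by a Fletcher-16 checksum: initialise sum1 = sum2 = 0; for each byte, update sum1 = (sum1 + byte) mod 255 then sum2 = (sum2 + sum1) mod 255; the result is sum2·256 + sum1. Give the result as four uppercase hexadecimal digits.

B58E

Running sums (mod 255):
  after byte 0 (68): sum1=104, sum2=104
  after byte 1 (06): sum1=110, sum2=214
  after byte 2 (12): sum1=128, sum2=87
  after byte 3 (76): sum1=246, sum2=78
  after byte 4 (E1): sum1=216, sum2=39
  after byte 5 (B5): sum1=142, sum2=181
Checksum = sum2·256 + sum1 = 181·256 + 142 = 46478 = 0xB58E.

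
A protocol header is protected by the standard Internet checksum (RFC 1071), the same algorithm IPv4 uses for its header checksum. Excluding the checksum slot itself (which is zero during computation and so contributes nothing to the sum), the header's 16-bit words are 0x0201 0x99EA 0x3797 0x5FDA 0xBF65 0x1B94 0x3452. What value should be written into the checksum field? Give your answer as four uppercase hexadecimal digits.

One's-complement addition (fold any carry out of bit 15 back into bit 0):
  0x0201 + 0x99EA = 0x09BEB
  0x9BEB + 0x3797 = 0x0D382
  0xD382 + 0x5FDA = 0x1335C → wrap carry → 0x335D
  0x335D + 0xBF65 = 0x0F2C2
  0xF2C2 + 0x1B94 = 0x10E56 → wrap carry → 0x0E57
  0x0E57 + 0x3452 = 0x042A9
One's-complement sum = 0x42A9.
Checksum = ~0x42A9 & 0xFFFF = 0xBD56.

BD56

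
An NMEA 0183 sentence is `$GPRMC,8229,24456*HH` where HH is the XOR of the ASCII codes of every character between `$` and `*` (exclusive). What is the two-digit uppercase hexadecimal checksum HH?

XOR the ASCII codes of the payload characters:
  'G' = 0x47 → acc = 0x47
  'P' = 0x50 → acc = 0x17
  'R' = 0x52 → acc = 0x45
  'M' = 0x4D → acc = 0x08
  'C' = 0x43 → acc = 0x4B
  ',' = 0x2C → acc = 0x67
  '8' = 0x38 → acc = 0x5F
  '2' = 0x32 → acc = 0x6D
  '2' = 0x32 → acc = 0x5F
  '9' = 0x39 → acc = 0x66
  ',' = 0x2C → acc = 0x4A
  '2' = 0x32 → acc = 0x78
  '4' = 0x34 → acc = 0x4C
  '4' = 0x34 → acc = 0x78
  '5' = 0x35 → acc = 0x4D
  '6' = 0x36 → acc = 0x7B
Checksum = 0x7B.

7B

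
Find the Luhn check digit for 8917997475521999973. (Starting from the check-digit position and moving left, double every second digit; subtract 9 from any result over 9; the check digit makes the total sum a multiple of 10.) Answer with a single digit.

4

Partial digits right→left: 3 7 9 9 9 9 1 2 5 5 7 4 7 9 9 7 1 9 8
Double every second digit counting from the check-digit position (so the 1st, 3rd, 5th, ... of the partial from the right).
  doubled (with −9 where >9): 6 9 9 2 1 5 5 9 2 7 → sum 55
  kept as-is: 7 9 9 2 5 4 9 7 9 → sum 61
Total = 55 + 61 = 116.
Check digit = (10 − (116 mod 10)) mod 10 = 4.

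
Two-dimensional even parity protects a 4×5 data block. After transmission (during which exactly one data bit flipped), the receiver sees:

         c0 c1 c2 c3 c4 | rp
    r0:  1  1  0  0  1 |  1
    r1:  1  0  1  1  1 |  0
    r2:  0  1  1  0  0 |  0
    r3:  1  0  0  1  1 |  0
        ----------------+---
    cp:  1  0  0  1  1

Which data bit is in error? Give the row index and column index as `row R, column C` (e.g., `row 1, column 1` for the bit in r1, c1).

Recompute each row's even parity and compare to rp:
  r0: data parity 1, sent rp 1 → ok
  r1: data parity 0, sent rp 0 → ok
  r2: data parity 0, sent rp 0 → ok
  r3: data parity 1, sent rp 0 → mismatch
Recompute each column's even parity and compare to cp:
  c0: data parity 1, sent cp 1 → ok
  c1: data parity 0, sent cp 0 → ok
  c2: data parity 0, sent cp 0 → ok
  c3: data parity 0, sent cp 1 → mismatch
  c4: data parity 1, sent cp 1 → ok
Exactly one row (r3) and one column (c3) fail → the flipped bit is at their intersection.

row 3, column 3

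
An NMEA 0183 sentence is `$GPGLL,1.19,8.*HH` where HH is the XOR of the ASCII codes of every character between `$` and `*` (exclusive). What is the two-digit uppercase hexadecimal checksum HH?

51

XOR the ASCII codes of the payload characters:
  'G' = 0x47 → acc = 0x47
  'P' = 0x50 → acc = 0x17
  'G' = 0x47 → acc = 0x50
  'L' = 0x4C → acc = 0x1C
  'L' = 0x4C → acc = 0x50
  ',' = 0x2C → acc = 0x7C
  '1' = 0x31 → acc = 0x4D
  '.' = 0x2E → acc = 0x63
  '1' = 0x31 → acc = 0x52
  '9' = 0x39 → acc = 0x6B
  ',' = 0x2C → acc = 0x47
  '8' = 0x38 → acc = 0x7F
  '.' = 0x2E → acc = 0x51
Checksum = 0x51.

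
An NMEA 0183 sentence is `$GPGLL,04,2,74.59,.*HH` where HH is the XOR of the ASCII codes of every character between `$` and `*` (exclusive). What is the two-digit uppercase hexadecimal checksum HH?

XOR the ASCII codes of the payload characters:
  'G' = 0x47 → acc = 0x47
  'P' = 0x50 → acc = 0x17
  'G' = 0x47 → acc = 0x50
  'L' = 0x4C → acc = 0x1C
  'L' = 0x4C → acc = 0x50
  ',' = 0x2C → acc = 0x7C
  '0' = 0x30 → acc = 0x4C
  '4' = 0x34 → acc = 0x78
  ',' = 0x2C → acc = 0x54
  '2' = 0x32 → acc = 0x66
  ',' = 0x2C → acc = 0x4A
  '7' = 0x37 → acc = 0x7D
  '4' = 0x34 → acc = 0x49
  '.' = 0x2E → acc = 0x67
  '5' = 0x35 → acc = 0x52
  '9' = 0x39 → acc = 0x6B
  ',' = 0x2C → acc = 0x47
  '.' = 0x2E → acc = 0x69
Checksum = 0x69.

69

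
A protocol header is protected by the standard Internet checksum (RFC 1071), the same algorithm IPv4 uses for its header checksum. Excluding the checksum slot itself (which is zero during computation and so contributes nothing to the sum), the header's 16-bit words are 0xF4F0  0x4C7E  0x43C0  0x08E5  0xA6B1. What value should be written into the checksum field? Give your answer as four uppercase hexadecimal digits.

One's-complement addition (fold any carry out of bit 15 back into bit 0):
  0xF4F0 + 0x4C7E = 0x1416E → wrap carry → 0x416F
  0x416F + 0x43C0 = 0x0852F
  0x852F + 0x08E5 = 0x08E14
  0x8E14 + 0xA6B1 = 0x134C5 → wrap carry → 0x34C6
One's-complement sum = 0x34C6.
Checksum = ~0x34C6 & 0xFFFF = 0xCB39.

CB39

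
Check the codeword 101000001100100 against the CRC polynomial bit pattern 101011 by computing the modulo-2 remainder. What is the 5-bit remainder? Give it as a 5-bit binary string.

10110

Modulo-2 division of 101000001100100 by 101011:
  pos 0: 101000 XOR 101011 = 000011
  pos 4: 110011 XOR 101011 = 011000
  pos 5: 110000 XOR 101011 = 011011
  pos 6: 110110 XOR 101011 = 011101
  pos 7: 111011 XOR 101011 = 010000
  pos 8: 100000 XOR 101011 = 001011
Remainder = 10110 (nonzero — an error is detected).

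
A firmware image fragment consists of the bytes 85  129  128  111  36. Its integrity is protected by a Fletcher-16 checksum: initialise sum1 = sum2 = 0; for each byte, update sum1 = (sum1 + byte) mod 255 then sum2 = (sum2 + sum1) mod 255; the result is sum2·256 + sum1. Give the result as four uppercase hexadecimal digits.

35EA

Running sums (mod 255):
  after byte 0 (85): sum1=85, sum2=85
  after byte 1 (129): sum1=214, sum2=44
  after byte 2 (128): sum1=87, sum2=131
  after byte 3 (111): sum1=198, sum2=74
  after byte 4 (36): sum1=234, sum2=53
Checksum = sum2·256 + sum1 = 53·256 + 234 = 13802 = 0x35EA.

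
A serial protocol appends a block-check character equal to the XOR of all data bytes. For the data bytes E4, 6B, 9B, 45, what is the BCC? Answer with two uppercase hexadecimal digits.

XOR the bytes together:
  start with 0xE4
  0xE4 ⊕ 0x6B = 0x8F
  0x8F ⊕ 0x9B = 0x14
  0x14 ⊕ 0x45 = 0x51

51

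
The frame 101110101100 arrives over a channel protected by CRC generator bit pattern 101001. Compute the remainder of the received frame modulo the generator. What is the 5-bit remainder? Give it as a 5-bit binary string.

00000

Modulo-2 division of 101110101100 by 101001:
  pos 0: 101110 XOR 101001 = 000111
  pos 3: 111101 XOR 101001 = 010100
  pos 4: 101001 XOR 101001 = 000000
Remainder = 00000 (zero — the frame passes the CRC check).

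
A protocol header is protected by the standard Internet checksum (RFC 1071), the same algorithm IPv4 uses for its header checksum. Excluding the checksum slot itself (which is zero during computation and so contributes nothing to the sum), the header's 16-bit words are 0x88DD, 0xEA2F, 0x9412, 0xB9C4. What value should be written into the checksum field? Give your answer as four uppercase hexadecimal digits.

One's-complement addition (fold any carry out of bit 15 back into bit 0):
  0x88DD + 0xEA2F = 0x1730C → wrap carry → 0x730D
  0x730D + 0x9412 = 0x1071F → wrap carry → 0x0720
  0x0720 + 0xB9C4 = 0x0C0E4
One's-complement sum = 0xC0E4.
Checksum = ~0xC0E4 & 0xFFFF = 0x3F1B.

3F1B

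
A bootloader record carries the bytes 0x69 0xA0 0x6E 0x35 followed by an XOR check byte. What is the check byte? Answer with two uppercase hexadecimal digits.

92

XOR the bytes together:
  start with 0x69
  0x69 ⊕ 0xA0 = 0xC9
  0xC9 ⊕ 0x6E = 0xA7
  0xA7 ⊕ 0x35 = 0x92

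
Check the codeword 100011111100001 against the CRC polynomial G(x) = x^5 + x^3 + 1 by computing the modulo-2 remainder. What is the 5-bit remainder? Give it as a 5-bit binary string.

00000

Modulo-2 division of 100011111100001 by 101001:
  pos 0: 100011 XOR 101001 = 001010
  pos 2: 101011 XOR 101001 = 000010
  pos 6: 101100 XOR 101001 = 000101
  pos 9: 101001 XOR 101001 = 000000
Remainder = 00000 (zero — the frame passes the CRC check).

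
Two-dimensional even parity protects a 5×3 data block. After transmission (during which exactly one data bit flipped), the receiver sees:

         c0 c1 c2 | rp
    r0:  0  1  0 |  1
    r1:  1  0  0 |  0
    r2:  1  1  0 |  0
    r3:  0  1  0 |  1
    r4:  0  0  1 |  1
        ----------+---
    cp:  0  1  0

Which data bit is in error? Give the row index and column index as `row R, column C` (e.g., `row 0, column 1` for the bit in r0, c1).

Recompute each row's even parity and compare to rp:
  r0: data parity 1, sent rp 1 → ok
  r1: data parity 1, sent rp 0 → mismatch
  r2: data parity 0, sent rp 0 → ok
  r3: data parity 1, sent rp 1 → ok
  r4: data parity 1, sent rp 1 → ok
Recompute each column's even parity and compare to cp:
  c0: data parity 0, sent cp 0 → ok
  c1: data parity 1, sent cp 1 → ok
  c2: data parity 1, sent cp 0 → mismatch
Exactly one row (r1) and one column (c2) fail → the flipped bit is at their intersection.

row 1, column 2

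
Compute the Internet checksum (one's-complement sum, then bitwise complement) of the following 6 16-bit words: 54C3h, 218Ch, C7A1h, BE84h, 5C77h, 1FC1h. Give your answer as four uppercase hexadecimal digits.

One's-complement addition (fold any carry out of bit 15 back into bit 0):
  0x54C3 + 0x218C = 0x0764F
  0x764F + 0xC7A1 = 0x13DF0 → wrap carry → 0x3DF1
  0x3DF1 + 0xBE84 = 0x0FC75
  0xFC75 + 0x5C77 = 0x158EC → wrap carry → 0x58ED
  0x58ED + 0x1FC1 = 0x078AE
One's-complement sum = 0x78AE.
Checksum = ~0x78AE & 0xFFFF = 0x8751.

8751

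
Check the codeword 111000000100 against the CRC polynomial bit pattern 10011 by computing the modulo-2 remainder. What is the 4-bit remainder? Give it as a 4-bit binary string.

Modulo-2 division of 111000000100 by 10011:
  pos 0: 11100 XOR 10011 = 01111
  pos 1: 11110 XOR 10011 = 01101
  pos 2: 11010 XOR 10011 = 01001
  pos 3: 10010 XOR 10011 = 00001
  pos 7: 10100 XOR 10011 = 00111
Remainder = 0111 (nonzero — an error is detected).

0111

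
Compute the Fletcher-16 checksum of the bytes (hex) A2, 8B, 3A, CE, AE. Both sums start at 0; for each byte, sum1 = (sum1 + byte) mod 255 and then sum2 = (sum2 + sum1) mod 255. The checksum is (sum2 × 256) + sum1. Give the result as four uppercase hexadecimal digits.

56E5

Running sums (mod 255):
  after byte 0 (A2): sum1=162, sum2=162
  after byte 1 (8B): sum1=46, sum2=208
  after byte 2 (3A): sum1=104, sum2=57
  after byte 3 (CE): sum1=55, sum2=112
  after byte 4 (AE): sum1=229, sum2=86
Checksum = sum2·256 + sum1 = 86·256 + 229 = 22245 = 0x56E5.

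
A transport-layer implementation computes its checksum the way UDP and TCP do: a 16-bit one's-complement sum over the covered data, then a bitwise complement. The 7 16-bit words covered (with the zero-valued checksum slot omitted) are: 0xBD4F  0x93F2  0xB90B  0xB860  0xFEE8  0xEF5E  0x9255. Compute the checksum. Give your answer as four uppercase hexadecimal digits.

One's-complement addition (fold any carry out of bit 15 back into bit 0):
  0xBD4F + 0x93F2 = 0x15141 → wrap carry → 0x5142
  0x5142 + 0xB90B = 0x10A4D → wrap carry → 0x0A4E
  0x0A4E + 0xB860 = 0x0C2AE
  0xC2AE + 0xFEE8 = 0x1C196 → wrap carry → 0xC197
  0xC197 + 0xEF5E = 0x1B0F5 → wrap carry → 0xB0F6
  0xB0F6 + 0x9255 = 0x1434B → wrap carry → 0x434C
One's-complement sum = 0x434C.
Checksum = ~0x434C & 0xFFFF = 0xBCB3.

BCB3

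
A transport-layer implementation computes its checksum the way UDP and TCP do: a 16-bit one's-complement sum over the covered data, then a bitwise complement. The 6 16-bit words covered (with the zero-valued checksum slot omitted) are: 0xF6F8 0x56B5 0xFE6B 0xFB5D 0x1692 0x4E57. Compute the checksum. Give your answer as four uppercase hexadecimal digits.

539E

One's-complement addition (fold any carry out of bit 15 back into bit 0):
  0xF6F8 + 0x56B5 = 0x14DAD → wrap carry → 0x4DAE
  0x4DAE + 0xFE6B = 0x14C19 → wrap carry → 0x4C1A
  0x4C1A + 0xFB5D = 0x14777 → wrap carry → 0x4778
  0x4778 + 0x1692 = 0x05E0A
  0x5E0A + 0x4E57 = 0x0AC61
One's-complement sum = 0xAC61.
Checksum = ~0xAC61 & 0xFFFF = 0x539E.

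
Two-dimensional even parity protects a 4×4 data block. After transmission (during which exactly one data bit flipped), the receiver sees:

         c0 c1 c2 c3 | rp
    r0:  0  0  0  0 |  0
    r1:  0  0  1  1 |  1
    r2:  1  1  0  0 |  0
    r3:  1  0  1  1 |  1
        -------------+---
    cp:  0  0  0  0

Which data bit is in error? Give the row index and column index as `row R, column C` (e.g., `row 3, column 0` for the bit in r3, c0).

Recompute each row's even parity and compare to rp:
  r0: data parity 0, sent rp 0 → ok
  r1: data parity 0, sent rp 1 → mismatch
  r2: data parity 0, sent rp 0 → ok
  r3: data parity 1, sent rp 1 → ok
Recompute each column's even parity and compare to cp:
  c0: data parity 0, sent cp 0 → ok
  c1: data parity 1, sent cp 0 → mismatch
  c2: data parity 0, sent cp 0 → ok
  c3: data parity 0, sent cp 0 → ok
Exactly one row (r1) and one column (c1) fail → the flipped bit is at their intersection.

row 1, column 1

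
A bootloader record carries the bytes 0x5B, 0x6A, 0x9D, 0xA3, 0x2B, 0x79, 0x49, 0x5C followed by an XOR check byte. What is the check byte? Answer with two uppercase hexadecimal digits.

48

XOR the bytes together:
  start with 0x5B
  0x5B ⊕ 0x6A = 0x31
  0x31 ⊕ 0x9D = 0xAC
  0xAC ⊕ 0xA3 = 0x0F
  0x0F ⊕ 0x2B = 0x24
  0x24 ⊕ 0x79 = 0x5D
  0x5D ⊕ 0x49 = 0x14
  0x14 ⊕ 0x5C = 0x48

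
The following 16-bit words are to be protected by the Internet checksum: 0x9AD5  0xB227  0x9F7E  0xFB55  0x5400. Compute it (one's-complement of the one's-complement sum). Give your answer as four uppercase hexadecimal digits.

C42D

One's-complement addition (fold any carry out of bit 15 back into bit 0):
  0x9AD5 + 0xB227 = 0x14CFC → wrap carry → 0x4CFD
  0x4CFD + 0x9F7E = 0x0EC7B
  0xEC7B + 0xFB55 = 0x1E7D0 → wrap carry → 0xE7D1
  0xE7D1 + 0x5400 = 0x13BD1 → wrap carry → 0x3BD2
One's-complement sum = 0x3BD2.
Checksum = ~0x3BD2 & 0xFFFF = 0xC42D.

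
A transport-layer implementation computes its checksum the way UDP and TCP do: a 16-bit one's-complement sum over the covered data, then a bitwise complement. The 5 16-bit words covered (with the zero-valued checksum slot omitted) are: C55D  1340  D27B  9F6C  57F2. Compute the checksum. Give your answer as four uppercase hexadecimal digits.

5D87

One's-complement addition (fold any carry out of bit 15 back into bit 0):
  0xC55D + 0x1340 = 0x0D89D
  0xD89D + 0xD27B = 0x1AB18 → wrap carry → 0xAB19
  0xAB19 + 0x9F6C = 0x14A85 → wrap carry → 0x4A86
  0x4A86 + 0x57F2 = 0x0A278
One's-complement sum = 0xA278.
Checksum = ~0xA278 & 0xFFFF = 0x5D87.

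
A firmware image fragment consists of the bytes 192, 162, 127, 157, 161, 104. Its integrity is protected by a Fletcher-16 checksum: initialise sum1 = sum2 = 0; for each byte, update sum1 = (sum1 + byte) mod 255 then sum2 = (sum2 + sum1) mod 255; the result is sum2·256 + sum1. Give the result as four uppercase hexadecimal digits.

Running sums (mod 255):
  after byte 0 (192): sum1=192, sum2=192
  after byte 1 (162): sum1=99, sum2=36
  after byte 2 (127): sum1=226, sum2=7
  after byte 3 (157): sum1=128, sum2=135
  after byte 4 (161): sum1=34, sum2=169
  after byte 5 (104): sum1=138, sum2=52
Checksum = sum2·256 + sum1 = 52·256 + 138 = 13450 = 0x348A.

348A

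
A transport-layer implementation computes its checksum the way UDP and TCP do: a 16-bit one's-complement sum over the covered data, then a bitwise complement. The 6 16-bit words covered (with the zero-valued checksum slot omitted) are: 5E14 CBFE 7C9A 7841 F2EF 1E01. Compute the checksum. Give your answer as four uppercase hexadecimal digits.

D01F

One's-complement addition (fold any carry out of bit 15 back into bit 0):
  0x5E14 + 0xCBFE = 0x12A12 → wrap carry → 0x2A13
  0x2A13 + 0x7C9A = 0x0A6AD
  0xA6AD + 0x7841 = 0x11EEE → wrap carry → 0x1EEF
  0x1EEF + 0xF2EF = 0x111DE → wrap carry → 0x11DF
  0x11DF + 0x1E01 = 0x02FE0
One's-complement sum = 0x2FE0.
Checksum = ~0x2FE0 & 0xFFFF = 0xD01F.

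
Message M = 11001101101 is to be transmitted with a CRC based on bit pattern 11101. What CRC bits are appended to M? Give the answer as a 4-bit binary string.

Append 4 zeros: 110011011010000. Divide by 11101 (XOR where the leading bit is 1):
  pos 0: 11001 XOR 11101 = 00100
  pos 2: 10010 XOR 11101 = 01111
  pos 3: 11111 XOR 11101 = 00010
  pos 6: 10101 XOR 11101 = 01000
  pos 7: 10000 XOR 11101 = 01101
  pos 8: 11010 XOR 11101 = 00111
  pos 10: 11100 XOR 11101 = 00001
Remainder (last 4 bits) = 0001. This is the CRC / FCS.

0001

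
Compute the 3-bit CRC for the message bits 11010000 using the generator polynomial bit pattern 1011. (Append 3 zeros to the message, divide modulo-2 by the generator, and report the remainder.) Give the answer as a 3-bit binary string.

Append 3 zeros: 11010000000. Divide by 1011 (XOR where the leading bit is 1):
  pos 0: 1101 XOR 1011 = 0110
  pos 1: 1100 XOR 1011 = 0111
  pos 2: 1110 XOR 1011 = 0101
  pos 3: 1010 XOR 1011 = 0001
  pos 6: 1000 XOR 1011 = 0011
Remainder (last 3 bits) = 110. This is the CRC / FCS.

110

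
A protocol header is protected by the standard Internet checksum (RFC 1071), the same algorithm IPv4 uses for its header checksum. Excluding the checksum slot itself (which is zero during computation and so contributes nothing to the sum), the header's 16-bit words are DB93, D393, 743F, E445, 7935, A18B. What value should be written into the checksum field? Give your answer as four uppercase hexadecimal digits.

DD91

One's-complement addition (fold any carry out of bit 15 back into bit 0):
  0xDB93 + 0xD393 = 0x1AF26 → wrap carry → 0xAF27
  0xAF27 + 0x743F = 0x12366 → wrap carry → 0x2367
  0x2367 + 0xE445 = 0x107AC → wrap carry → 0x07AD
  0x07AD + 0x7935 = 0x080E2
  0x80E2 + 0xA18B = 0x1226D → wrap carry → 0x226E
One's-complement sum = 0x226E.
Checksum = ~0x226E & 0xFFFF = 0xDD91.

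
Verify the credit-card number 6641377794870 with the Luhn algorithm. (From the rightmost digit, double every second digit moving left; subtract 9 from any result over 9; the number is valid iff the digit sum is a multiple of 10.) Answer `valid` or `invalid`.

invalid

From the right, keep odd positions and double even positions (subtract 9 from any doubled value over 9):
  doubled (positions 2,4,...): 5 8 5 5 2 3 → sum 28
  kept (positions 1,3,...): 0 8 9 7 3 4 6 → sum 37
Total = 65.
65 mod 10 = 5, so the number is invalid.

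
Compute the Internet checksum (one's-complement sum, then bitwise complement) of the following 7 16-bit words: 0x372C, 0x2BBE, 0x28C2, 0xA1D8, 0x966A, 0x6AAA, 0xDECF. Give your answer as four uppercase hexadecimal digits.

F295

One's-complement addition (fold any carry out of bit 15 back into bit 0):
  0x372C + 0x2BBE = 0x062EA
  0x62EA + 0x28C2 = 0x08BAC
  0x8BAC + 0xA1D8 = 0x12D84 → wrap carry → 0x2D85
  0x2D85 + 0x966A = 0x0C3EF
  0xC3EF + 0x6AAA = 0x12E99 → wrap carry → 0x2E9A
  0x2E9A + 0xDECF = 0x10D69 → wrap carry → 0x0D6A
One's-complement sum = 0x0D6A.
Checksum = ~0x0D6A & 0xFFFF = 0xF295.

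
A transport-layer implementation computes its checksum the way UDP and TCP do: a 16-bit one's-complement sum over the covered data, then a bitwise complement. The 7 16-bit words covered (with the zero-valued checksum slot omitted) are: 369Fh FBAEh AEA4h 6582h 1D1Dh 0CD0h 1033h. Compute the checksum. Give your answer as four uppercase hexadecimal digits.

7F6A

One's-complement addition (fold any carry out of bit 15 back into bit 0):
  0x369F + 0xFBAE = 0x1324D → wrap carry → 0x324E
  0x324E + 0xAEA4 = 0x0E0F2
  0xE0F2 + 0x6582 = 0x14674 → wrap carry → 0x4675
  0x4675 + 0x1D1D = 0x06392
  0x6392 + 0x0CD0 = 0x07062
  0x7062 + 0x1033 = 0x08095
One's-complement sum = 0x8095.
Checksum = ~0x8095 & 0xFFFF = 0x7F6A.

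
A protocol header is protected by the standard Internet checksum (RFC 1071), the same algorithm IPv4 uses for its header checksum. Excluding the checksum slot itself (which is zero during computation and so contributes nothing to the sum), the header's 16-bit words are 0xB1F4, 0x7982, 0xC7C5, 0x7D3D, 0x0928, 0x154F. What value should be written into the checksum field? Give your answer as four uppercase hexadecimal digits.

One's-complement addition (fold any carry out of bit 15 back into bit 0):
  0xB1F4 + 0x7982 = 0x12B76 → wrap carry → 0x2B77
  0x2B77 + 0xC7C5 = 0x0F33C
  0xF33C + 0x7D3D = 0x17079 → wrap carry → 0x707A
  0x707A + 0x0928 = 0x079A2
  0x79A2 + 0x154F = 0x08EF1
One's-complement sum = 0x8EF1.
Checksum = ~0x8EF1 & 0xFFFF = 0x710E.

710E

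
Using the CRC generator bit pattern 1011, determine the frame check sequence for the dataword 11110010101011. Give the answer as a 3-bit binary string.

011

Append 3 zeros: 11110010101011000. Divide by 1011 (XOR where the leading bit is 1):
  pos 0: 1111 XOR 1011 = 0100
  pos 1: 1000 XOR 1011 = 0011
  pos 3: 1101 XOR 1011 = 0110
  pos 4: 1100 XOR 1011 = 0111
  pos 5: 1111 XOR 1011 = 0100
  pos 6: 1000 XOR 1011 = 0011
  pos 8: 1110 XOR 1011 = 0101
  pos 9: 1011 XOR 1011 = 0000
  pos 13: 1000 XOR 1011 = 0011
Remainder (last 3 bits) = 011. This is the CRC / FCS.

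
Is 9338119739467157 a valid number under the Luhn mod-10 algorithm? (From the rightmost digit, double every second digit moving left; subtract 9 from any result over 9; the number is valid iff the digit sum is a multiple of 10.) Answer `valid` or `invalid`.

From the right, keep odd positions and double even positions (subtract 9 from any doubled value over 9):
  doubled (positions 2,4,...): 1 5 8 6 9 2 6 9 → sum 46
  kept (positions 1,3,...): 7 1 6 9 7 1 8 3 → sum 42
Total = 88.
88 mod 10 = 8, so the number is invalid.

invalid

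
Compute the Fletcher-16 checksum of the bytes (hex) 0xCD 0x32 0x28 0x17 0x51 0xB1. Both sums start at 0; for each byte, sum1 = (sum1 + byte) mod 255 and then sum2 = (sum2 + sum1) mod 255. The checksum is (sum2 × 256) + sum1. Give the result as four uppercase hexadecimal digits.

Running sums (mod 255):
  after byte 0 (0xCD): sum1=205, sum2=205
  after byte 1 (0x32): sum1=0, sum2=205
  after byte 2 (0x28): sum1=40, sum2=245
  after byte 3 (0x17): sum1=63, sum2=53
  after byte 4 (0x51): sum1=144, sum2=197
  after byte 5 (0xB1): sum1=66, sum2=8
Checksum = sum2·256 + sum1 = 8·256 + 66 = 2114 = 0x0842.

0842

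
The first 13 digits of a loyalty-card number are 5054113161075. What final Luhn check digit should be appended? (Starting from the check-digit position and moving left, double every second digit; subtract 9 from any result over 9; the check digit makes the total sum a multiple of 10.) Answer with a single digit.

2

Partial digits right→left: 5 7 0 1 6 1 3 1 1 4 5 0 5
Double every second digit counting from the check-digit position (so the 1st, 3rd, 5th, ... of the partial from the right).
  doubled (with −9 where >9): 1 0 3 6 2 1 1 → sum 14
  kept as-is: 7 1 1 1 4 0 → sum 14
Total = 14 + 14 = 28.
Check digit = (10 − (28 mod 10)) mod 10 = 2.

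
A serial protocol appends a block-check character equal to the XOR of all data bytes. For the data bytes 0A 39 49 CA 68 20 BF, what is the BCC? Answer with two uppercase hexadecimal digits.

47

XOR the bytes together:
  start with 0x0A
  0x0A ⊕ 0x39 = 0x33
  0x33 ⊕ 0x49 = 0x7A
  0x7A ⊕ 0xCA = 0xB0
  0xB0 ⊕ 0x68 = 0xD8
  0xD8 ⊕ 0x20 = 0xF8
  0xF8 ⊕ 0xBF = 0x47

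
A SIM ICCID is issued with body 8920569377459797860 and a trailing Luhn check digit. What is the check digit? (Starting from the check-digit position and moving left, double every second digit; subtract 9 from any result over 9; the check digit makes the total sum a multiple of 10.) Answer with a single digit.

1

Partial digits right→left: 0 6 8 7 9 7 9 5 4 7 7 3 9 6 5 0 2 9 8
Double every second digit counting from the check-digit position (so the 1st, 3rd, 5th, ... of the partial from the right).
  doubled (with −9 where >9): 0 7 9 9 8 5 9 1 4 7 → sum 59
  kept as-is: 6 7 7 5 7 3 6 0 9 → sum 50
Total = 59 + 50 = 109.
Check digit = (10 − (109 mod 10)) mod 10 = 1.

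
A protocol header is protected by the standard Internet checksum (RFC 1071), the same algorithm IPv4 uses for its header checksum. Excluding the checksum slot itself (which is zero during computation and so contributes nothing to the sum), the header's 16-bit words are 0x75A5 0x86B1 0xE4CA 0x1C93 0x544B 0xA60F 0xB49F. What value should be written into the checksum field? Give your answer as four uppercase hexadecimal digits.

5350

One's-complement addition (fold any carry out of bit 15 back into bit 0):
  0x75A5 + 0x86B1 = 0x0FC56
  0xFC56 + 0xE4CA = 0x1E120 → wrap carry → 0xE121
  0xE121 + 0x1C93 = 0x0FDB4
  0xFDB4 + 0x544B = 0x151FF → wrap carry → 0x5200
  0x5200 + 0xA60F = 0x0F80F
  0xF80F + 0xB49F = 0x1ACAE → wrap carry → 0xACAF
One's-complement sum = 0xACAF.
Checksum = ~0xACAF & 0xFFFF = 0x5350.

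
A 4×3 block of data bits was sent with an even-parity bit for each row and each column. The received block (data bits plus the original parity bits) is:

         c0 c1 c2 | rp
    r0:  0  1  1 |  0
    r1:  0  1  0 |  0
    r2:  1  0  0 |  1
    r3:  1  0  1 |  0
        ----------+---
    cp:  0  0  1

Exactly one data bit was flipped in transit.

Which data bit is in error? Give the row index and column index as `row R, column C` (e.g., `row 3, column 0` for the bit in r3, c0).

Recompute each row's even parity and compare to rp:
  r0: data parity 0, sent rp 0 → ok
  r1: data parity 1, sent rp 0 → mismatch
  r2: data parity 1, sent rp 1 → ok
  r3: data parity 0, sent rp 0 → ok
Recompute each column's even parity and compare to cp:
  c0: data parity 0, sent cp 0 → ok
  c1: data parity 0, sent cp 0 → ok
  c2: data parity 0, sent cp 1 → mismatch
Exactly one row (r1) and one column (c2) fail → the flipped bit is at their intersection.

row 1, column 2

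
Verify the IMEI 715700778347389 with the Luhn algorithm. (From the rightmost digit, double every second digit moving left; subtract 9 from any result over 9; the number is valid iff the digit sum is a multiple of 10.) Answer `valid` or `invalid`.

invalid

From the right, keep odd positions and double even positions (subtract 9 from any doubled value over 9):
  doubled (positions 2,4,...): 7 5 6 5 0 5 2 → sum 30
  kept (positions 1,3,...): 9 3 4 8 7 0 5 7 → sum 43
Total = 73.
73 mod 10 = 3, so the number is invalid.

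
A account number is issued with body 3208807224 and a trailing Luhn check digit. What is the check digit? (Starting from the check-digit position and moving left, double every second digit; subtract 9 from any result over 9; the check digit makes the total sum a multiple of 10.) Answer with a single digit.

7

Partial digits right→left: 4 2 2 7 0 8 8 0 2 3
Double every second digit counting from the check-digit position (so the 1st, 3rd, 5th, ... of the partial from the right).
  doubled (with −9 where >9): 8 4 0 7 4 → sum 23
  kept as-is: 2 7 8 0 3 → sum 20
Total = 23 + 20 = 43.
Check digit = (10 − (43 mod 10)) mod 10 = 7.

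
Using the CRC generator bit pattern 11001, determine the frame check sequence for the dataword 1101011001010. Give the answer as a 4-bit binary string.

1110

Append 4 zeros: 11010110010100000. Divide by 11001 (XOR where the leading bit is 1):
  pos 0: 11010 XOR 11001 = 00011
  pos 3: 11110 XOR 11001 = 00111
  pos 5: 11101 XOR 11001 = 00100
  pos 7: 10001 XOR 11001 = 01000
  pos 8: 10000 XOR 11001 = 01001
  pos 9: 10010 XOR 11001 = 01011
  pos 10: 10110 XOR 11001 = 01111
  pos 11: 11110 XOR 11001 = 00111
Remainder (last 4 bits) = 1110. This is the CRC / FCS.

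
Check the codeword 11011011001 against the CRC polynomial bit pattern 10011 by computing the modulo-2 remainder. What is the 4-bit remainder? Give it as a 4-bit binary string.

Modulo-2 division of 11011011001 by 10011:
  pos 0: 11011 XOR 10011 = 01000
  pos 1: 10000 XOR 10011 = 00011
  pos 4: 11110 XOR 10011 = 01101
  pos 5: 11010 XOR 10011 = 01001
  pos 6: 10011 XOR 10011 = 00000
Remainder = 0000 (zero — the frame passes the CRC check).

0000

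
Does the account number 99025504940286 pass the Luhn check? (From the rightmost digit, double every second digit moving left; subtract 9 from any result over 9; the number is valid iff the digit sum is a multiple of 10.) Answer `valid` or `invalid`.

From the right, keep odd positions and double even positions (subtract 9 from any doubled value over 9):
  doubled (positions 2,4,...): 7 0 9 0 1 0 9 → sum 26
  kept (positions 1,3,...): 6 2 4 4 5 2 9 → sum 32
Total = 58.
58 mod 10 = 8, so the number is invalid.

invalid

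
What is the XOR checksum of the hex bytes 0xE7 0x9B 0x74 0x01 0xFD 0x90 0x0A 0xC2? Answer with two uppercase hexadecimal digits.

AC

XOR the bytes together:
  start with 0xE7
  0xE7 ⊕ 0x9B = 0x7C
  0x7C ⊕ 0x74 = 0x08
  0x08 ⊕ 0x01 = 0x09
  0x09 ⊕ 0xFD = 0xF4
  0xF4 ⊕ 0x90 = 0x64
  0x64 ⊕ 0x0A = 0x6E
  0x6E ⊕ 0xC2 = 0xAC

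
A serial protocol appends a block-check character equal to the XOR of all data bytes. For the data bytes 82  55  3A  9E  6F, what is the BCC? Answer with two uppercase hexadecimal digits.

1C

XOR the bytes together:
  start with 0x82
  0x82 ⊕ 0x55 = 0xD7
  0xD7 ⊕ 0x3A = 0xED
  0xED ⊕ 0x9E = 0x73
  0x73 ⊕ 0x6F = 0x1C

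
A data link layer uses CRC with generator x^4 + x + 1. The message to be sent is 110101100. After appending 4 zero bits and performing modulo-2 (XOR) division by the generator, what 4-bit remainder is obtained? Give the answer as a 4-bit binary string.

Append 4 zeros: 1101011000000. Divide by 10011 (XOR where the leading bit is 1):
  pos 0: 11010 XOR 10011 = 01001
  pos 1: 10011 XOR 10011 = 00000
  pos 6: 10000 XOR 10011 = 00011
Remainder (last 4 bits) = 1100. This is the CRC / FCS.

1100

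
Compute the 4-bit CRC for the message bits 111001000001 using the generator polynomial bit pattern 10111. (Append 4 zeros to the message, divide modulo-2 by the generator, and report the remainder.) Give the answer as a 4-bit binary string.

0111

Append 4 zeros: 1110010000010000. Divide by 10111 (XOR where the leading bit is 1):
  pos 0: 11100 XOR 10111 = 01011
  pos 1: 10111 XOR 10111 = 00000
  pos 11: 10000 XOR 10111 = 00111
Remainder (last 4 bits) = 0111. This is the CRC / FCS.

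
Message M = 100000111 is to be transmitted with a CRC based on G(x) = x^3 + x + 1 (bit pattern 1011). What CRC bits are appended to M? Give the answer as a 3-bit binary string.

Append 3 zeros: 100000111000. Divide by 1011 (XOR where the leading bit is 1):
  pos 0: 1000 XOR 1011 = 0011
  pos 2: 1100 XOR 1011 = 0111
  pos 3: 1111 XOR 1011 = 0100
  pos 4: 1001 XOR 1011 = 0010
  pos 6: 1010 XOR 1011 = 0001
Remainder (last 3 bits) = 100. This is the CRC / FCS.

100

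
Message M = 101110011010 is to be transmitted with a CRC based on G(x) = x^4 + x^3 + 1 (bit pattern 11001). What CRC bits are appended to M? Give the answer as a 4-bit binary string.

1011

Append 4 zeros: 1011100110100000. Divide by 11001 (XOR where the leading bit is 1):
  pos 0: 10111 XOR 11001 = 01110
  pos 1: 11100 XOR 11001 = 00101
  pos 3: 10101 XOR 11001 = 01100
  pos 4: 11001 XOR 11001 = 00000
  pos 10: 10000 XOR 11001 = 01001
  pos 11: 10010 XOR 11001 = 01011
Remainder (last 4 bits) = 1011. This is the CRC / FCS.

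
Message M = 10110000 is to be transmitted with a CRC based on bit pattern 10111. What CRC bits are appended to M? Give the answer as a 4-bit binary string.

0001

Append 4 zeros: 101100000000. Divide by 10111 (XOR where the leading bit is 1):
  pos 0: 10110 XOR 10111 = 00001
  pos 4: 10000 XOR 10111 = 00111
  pos 6: 11100 XOR 10111 = 01011
  pos 7: 10110 XOR 10111 = 00001
Remainder (last 4 bits) = 0001. This is the CRC / FCS.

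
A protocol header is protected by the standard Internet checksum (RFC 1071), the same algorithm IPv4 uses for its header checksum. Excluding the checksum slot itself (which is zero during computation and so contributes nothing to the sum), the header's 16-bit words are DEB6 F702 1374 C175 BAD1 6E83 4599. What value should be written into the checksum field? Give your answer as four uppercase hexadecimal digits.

E66D

One's-complement addition (fold any carry out of bit 15 back into bit 0):
  0xDEB6 + 0xF702 = 0x1D5B8 → wrap carry → 0xD5B9
  0xD5B9 + 0x1374 = 0x0E92D
  0xE92D + 0xC175 = 0x1AAA2 → wrap carry → 0xAAA3
  0xAAA3 + 0xBAD1 = 0x16574 → wrap carry → 0x6575
  0x6575 + 0x6E83 = 0x0D3F8
  0xD3F8 + 0x4599 = 0x11991 → wrap carry → 0x1992
One's-complement sum = 0x1992.
Checksum = ~0x1992 & 0xFFFF = 0xE66D.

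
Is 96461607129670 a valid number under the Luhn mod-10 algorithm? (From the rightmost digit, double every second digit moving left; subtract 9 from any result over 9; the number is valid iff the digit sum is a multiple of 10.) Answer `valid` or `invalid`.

From the right, keep odd positions and double even positions (subtract 9 from any doubled value over 9):
  doubled (positions 2,4,...): 5 9 2 0 2 8 9 → sum 35
  kept (positions 1,3,...): 0 6 2 7 6 6 6 → sum 33
Total = 68.
68 mod 10 = 8, so the number is invalid.

invalid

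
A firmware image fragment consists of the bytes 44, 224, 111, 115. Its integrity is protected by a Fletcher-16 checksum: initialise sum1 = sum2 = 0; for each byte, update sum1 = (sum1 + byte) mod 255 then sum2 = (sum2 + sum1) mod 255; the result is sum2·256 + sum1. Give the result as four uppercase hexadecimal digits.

A5EF

Running sums (mod 255):
  after byte 0 (44): sum1=44, sum2=44
  after byte 1 (224): sum1=13, sum2=57
  after byte 2 (111): sum1=124, sum2=181
  after byte 3 (115): sum1=239, sum2=165
Checksum = sum2·256 + sum1 = 165·256 + 239 = 42479 = 0xA5EF.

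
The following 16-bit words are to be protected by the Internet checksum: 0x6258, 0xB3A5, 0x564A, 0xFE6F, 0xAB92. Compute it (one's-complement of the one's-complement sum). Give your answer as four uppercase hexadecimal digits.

One's-complement addition (fold any carry out of bit 15 back into bit 0):
  0x6258 + 0xB3A5 = 0x115FD → wrap carry → 0x15FE
  0x15FE + 0x564A = 0x06C48
  0x6C48 + 0xFE6F = 0x16AB7 → wrap carry → 0x6AB8
  0x6AB8 + 0xAB92 = 0x1164A → wrap carry → 0x164B
One's-complement sum = 0x164B.
Checksum = ~0x164B & 0xFFFF = 0xE9B4.

E9B4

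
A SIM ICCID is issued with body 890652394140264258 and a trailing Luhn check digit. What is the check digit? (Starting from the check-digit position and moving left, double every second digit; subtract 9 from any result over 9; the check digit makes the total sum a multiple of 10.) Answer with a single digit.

4

Partial digits right→left: 8 5 2 4 6 2 0 4 1 4 9 3 2 5 6 0 9 8
Double every second digit counting from the check-digit position (so the 1st, 3rd, 5th, ... of the partial from the right).
  doubled (with −9 where >9): 7 4 3 0 2 9 4 3 9 → sum 41
  kept as-is: 5 4 2 4 4 3 5 0 8 → sum 35
Total = 41 + 35 = 76.
Check digit = (10 − (76 mod 10)) mod 10 = 4.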